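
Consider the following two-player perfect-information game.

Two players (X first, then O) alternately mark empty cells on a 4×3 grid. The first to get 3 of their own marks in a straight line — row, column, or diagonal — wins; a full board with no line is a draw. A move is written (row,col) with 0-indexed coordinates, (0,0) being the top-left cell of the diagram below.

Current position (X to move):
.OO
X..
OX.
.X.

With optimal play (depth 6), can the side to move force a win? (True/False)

X winning at [.OO/X../OX./.X.]: True

p1 X@[.OO/X../OX./.X.]: (0,0)[XOO/X../OX./.X.]-1 (1,1)[.OO/XX./OX./.X.]+1* (1,2)[.OO/X.X/OX./.X.]-1 (2,2)[.OO/X../OXX/.X.]-1 (3,0)[.OO/X../OX./XX.]-1 (3,2)[.OO/X../OX./.XX]+1
p2 O@[.OO/XX./OX./.X.] terminal -1; root [.OO/X../OX./.X.] d6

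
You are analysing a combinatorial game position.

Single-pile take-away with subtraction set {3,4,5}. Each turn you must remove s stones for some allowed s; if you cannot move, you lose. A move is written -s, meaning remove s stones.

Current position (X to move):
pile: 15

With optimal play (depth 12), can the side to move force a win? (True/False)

[15] X move#1: -3:-1/12, -4:-1/11, -5:+1/10*
[10] O move#2: -3:-1/7*, -4:-1/6, -5:-1/5
[7] X move#3: -3:-1/4, -4:-1/3, -5:+1/2*
[2] end (terminal -1, O#4); searched 15 to 12

X winning at [15]: True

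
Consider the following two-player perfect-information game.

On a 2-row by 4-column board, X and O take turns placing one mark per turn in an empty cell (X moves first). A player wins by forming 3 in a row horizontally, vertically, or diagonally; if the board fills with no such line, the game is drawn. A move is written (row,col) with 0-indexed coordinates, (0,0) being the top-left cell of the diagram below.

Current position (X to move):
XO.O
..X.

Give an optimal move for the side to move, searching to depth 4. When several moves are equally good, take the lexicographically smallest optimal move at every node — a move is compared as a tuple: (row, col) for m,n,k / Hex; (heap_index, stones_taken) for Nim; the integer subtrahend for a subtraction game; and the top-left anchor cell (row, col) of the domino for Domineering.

p1 X@[XO.O/..X.]: (0,2)[XOXO/..X.]+0* (1,0)[XO.O/X.X.]-1 (1,1)[XO.O/.XX.]-1 (1,3)[XO.O/..XX]-1
p2 O@[XOXO/..X.]: (1,0)[XOXO/O.X.]+0* (1,1)[XOXO/.OX.]+0 (1,3)[XOXO/..XO]+0
p3 X@[XOXO/O.X.]: (1,1)[XOXO/OXX.]+0* (1,3)[XOXO/O.XX]+0
p4 O@[XOXO/OXX.]: (1,3)[XOXO/OXXO]+0*
p5 X@[XOXO/OXXO] terminal +0; root [XO.O/..X.] d4

X's best at [XO.O/..X.]: (0,2)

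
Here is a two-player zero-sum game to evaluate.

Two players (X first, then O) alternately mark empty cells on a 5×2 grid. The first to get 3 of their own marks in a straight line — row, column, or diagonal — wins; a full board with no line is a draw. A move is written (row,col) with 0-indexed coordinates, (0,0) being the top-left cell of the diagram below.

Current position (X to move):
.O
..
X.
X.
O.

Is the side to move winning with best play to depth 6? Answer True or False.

X winning at [.O/../X./X./O.]: True

[.O/../X./X./O.] X move#1: (0,0):+0/XO/../X./X./O., (1,0):+1/.O/X./X./X./O.*, (1,1):+0/.O/.X/X./X./O., (2,1):+1/.O/../XX/X./O., (3,1):+1/.O/../X./XX/O., (4,1):+0/.O/../X./X./OX
[.O/X./X./X./O.] end (terminal -1, O#2); searched .O/../X./X./O. to 6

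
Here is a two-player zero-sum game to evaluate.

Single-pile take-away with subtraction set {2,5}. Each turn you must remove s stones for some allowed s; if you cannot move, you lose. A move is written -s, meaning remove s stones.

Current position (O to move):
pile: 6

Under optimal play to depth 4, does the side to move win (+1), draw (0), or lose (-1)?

value(6, O) = +1

ply 1, O at 6 | -2=+1→4*; -5=+1→1
ply 2, X at 4 | -2=-1→2*
ply 3, O at 2 | -2=+1→0*
ply 4: 0 is terminal -1 (X); from 6 depth 4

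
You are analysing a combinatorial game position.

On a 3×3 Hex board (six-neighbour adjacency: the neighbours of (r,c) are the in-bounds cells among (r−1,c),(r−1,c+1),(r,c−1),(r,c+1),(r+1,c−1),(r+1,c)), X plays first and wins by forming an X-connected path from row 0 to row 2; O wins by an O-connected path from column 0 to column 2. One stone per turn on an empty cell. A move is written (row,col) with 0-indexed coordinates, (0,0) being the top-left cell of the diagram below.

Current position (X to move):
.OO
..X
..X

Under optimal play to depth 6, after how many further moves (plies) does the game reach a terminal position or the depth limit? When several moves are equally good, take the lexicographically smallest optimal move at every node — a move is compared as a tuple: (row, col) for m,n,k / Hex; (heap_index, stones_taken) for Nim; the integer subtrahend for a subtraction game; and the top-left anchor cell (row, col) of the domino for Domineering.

ply 1, X at .OO/..X/..X | (0,0)=-1→XOO/..X/..X*; (1,0)=-1→.OO/X.X/..X; (1,1)=-1→.OO/.XX/..X; (2,0)=-1→.OO/..X/X.X; (2,1)=-1→.OO/..X/.XX
ply 2, O at XOO/..X/..X | (1,0)=+1→XOO/O.X/..X*; (1,1)=+1→XOO/.OX/..X; (2,0)=+1→XOO/..X/O.X; (2,1)=-1→XOO/..X/.OX
ply 3: XOO/O.X/..X is terminal -1 (X); from .OO/..X/..X depth 6

PV length from [.OO/..X/..X]: 2 plies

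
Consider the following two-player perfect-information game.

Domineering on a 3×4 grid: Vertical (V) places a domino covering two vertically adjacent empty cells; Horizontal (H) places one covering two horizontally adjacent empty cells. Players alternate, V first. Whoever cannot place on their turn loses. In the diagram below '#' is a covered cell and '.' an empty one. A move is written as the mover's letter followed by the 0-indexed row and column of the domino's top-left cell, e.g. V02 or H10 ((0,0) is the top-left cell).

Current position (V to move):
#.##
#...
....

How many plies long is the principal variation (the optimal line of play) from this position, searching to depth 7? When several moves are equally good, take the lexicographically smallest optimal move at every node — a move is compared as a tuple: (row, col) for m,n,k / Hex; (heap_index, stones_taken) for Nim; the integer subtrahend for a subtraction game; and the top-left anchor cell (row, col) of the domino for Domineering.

[#.##/#.../....] V move#1: V01:-1/####/##../...., V11:-1/#.##/##../.#.., V12:+1/#.##/#.#./..#.*, V13:-1/#.##/#..#/...#
[#.##/#.#./..#.] H move#2: H20:-1/#.##/#.#./###.*
[#.##/#.#./###.] V move#3: V01:+1/####/###./###.*, V13:+1/#.##/#.##/####
[####/###./###.] end (terminal -1, H#4); searched #.##/#.../.... to 7

PV length from [#.##/#.../....]: 3 plies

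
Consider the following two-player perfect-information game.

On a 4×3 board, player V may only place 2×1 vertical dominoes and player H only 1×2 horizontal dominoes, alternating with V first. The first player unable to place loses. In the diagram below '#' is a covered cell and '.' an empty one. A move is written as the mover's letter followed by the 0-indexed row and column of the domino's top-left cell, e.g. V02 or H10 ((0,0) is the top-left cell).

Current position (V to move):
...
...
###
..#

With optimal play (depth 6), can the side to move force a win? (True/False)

V winning at [.../.../###/..#]: True

[.../.../###/..#] V move#1: V00:-1/#../#../###/..#, V01:+1/.#./.#./###/..#*, V02:-1/..#/..#/###/..#
[.#./.#./###/..#] H move#2: H30:-1/.#./.#./###/###*
[.#./.#./###/###] V move#3: V00:+1/##./##./###/###*, V02:+1/.##/.##/###/###
[##./##./###/###] end (terminal -1, H#4); searched .../.../###/..# to 6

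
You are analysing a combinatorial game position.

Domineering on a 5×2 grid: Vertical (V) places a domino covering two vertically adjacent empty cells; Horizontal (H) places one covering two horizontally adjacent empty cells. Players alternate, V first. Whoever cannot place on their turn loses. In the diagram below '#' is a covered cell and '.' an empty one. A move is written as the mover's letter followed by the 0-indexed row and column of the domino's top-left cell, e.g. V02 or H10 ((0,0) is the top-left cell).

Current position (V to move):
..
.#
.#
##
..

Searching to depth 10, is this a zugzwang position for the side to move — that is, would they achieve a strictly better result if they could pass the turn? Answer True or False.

ply 1, V at ../.#/.#/##/.. | V00=-1→#./##/.#/##/..*; V10=-1→../##/##/##/..
ply 2, H at #./##/.#/##/.. | H40=+1→#./##/.#/##/##*
ply 3: #./##/.#/##/## is terminal -1 (V); from ../.#/.#/##/.. depth 10
pass branch (H moves first from the same position):
  | ply 1, H at ../.#/.#/##/.. | H00=+1→##/.#/.#/##/..*; H40=-1→../.#/.#/##/##
  | ply 2, V at ##/.#/.#/##/.. | V10=-1→##/##/##/##/..*
  | ply 3, H at ##/##/##/##/.. | H40=+1→##/##/##/##/##*
  | ply 4: ##/##/##/##/## is terminal -1 (V); from ../.#/.#/##/.. depth 10
V moving scores -1; V passing scores -1

zugzwang(../.#/.#/##/.., V) = False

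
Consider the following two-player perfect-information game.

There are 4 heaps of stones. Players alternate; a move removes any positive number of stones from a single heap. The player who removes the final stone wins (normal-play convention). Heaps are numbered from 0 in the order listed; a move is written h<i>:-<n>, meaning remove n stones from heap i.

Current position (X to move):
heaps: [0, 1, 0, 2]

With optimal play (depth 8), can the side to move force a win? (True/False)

X winning at [(0,1,0,2)]: True

[(0,1,0,2)] X move#1: h1:-1:-1/(0,0,0,2), h3:-1:+1/(0,1,0,1)*, h3:-2:-1/(0,1,0,0)
[(0,1,0,1)] O move#2: h1:-1:-1/(0,0,0,1)*, h3:-1:-1/(0,1,0,0)
[(0,0,0,1)] X move#3: h3:-1:+1/(0,0,0,0)*
[(0,0,0,0)] end (terminal -1, O#4); searched (0,1,0,2) to 8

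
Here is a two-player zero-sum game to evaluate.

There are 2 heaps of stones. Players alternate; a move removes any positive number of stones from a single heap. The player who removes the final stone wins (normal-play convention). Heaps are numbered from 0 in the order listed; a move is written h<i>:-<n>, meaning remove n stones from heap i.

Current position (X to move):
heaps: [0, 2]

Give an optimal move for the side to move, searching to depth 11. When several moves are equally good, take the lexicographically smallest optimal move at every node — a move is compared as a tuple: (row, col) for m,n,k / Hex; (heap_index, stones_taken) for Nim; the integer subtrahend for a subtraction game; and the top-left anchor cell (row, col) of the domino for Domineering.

X's best at [(0,2)]: h1:-2

p1 X@[(0,2)]: h1:-1[(0,1)]-1 h1:-2[(0,0)]+1*
p2 O@[(0,0)] terminal -1; root [(0,2)] d11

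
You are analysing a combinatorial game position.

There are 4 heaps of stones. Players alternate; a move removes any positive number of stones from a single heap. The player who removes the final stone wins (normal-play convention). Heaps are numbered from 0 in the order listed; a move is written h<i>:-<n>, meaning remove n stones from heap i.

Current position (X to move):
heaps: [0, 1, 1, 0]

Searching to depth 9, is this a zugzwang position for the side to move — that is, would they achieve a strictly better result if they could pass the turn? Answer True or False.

ply 1, X at (0,1,1,0) | h1:-1=-1→(0,0,1,0)*; h2:-1=-1→(0,1,0,0)
ply 2, O at (0,0,1,0) | h2:-1=+1→(0,0,0,0)*
ply 3: (0,0,0,0) is terminal -1 (X); from (0,1,1,0) depth 9
if X skipped the turn, O would face:
~ ply 1, O at (0,1,1,0) | h1:-1=-1→(0,0,1,0)*; h2:-1=-1→(0,1,0,0)
~ ply 2, X at (0,0,1,0) | h2:-1=+1→(0,0,0,0)*
~ ply 3: (0,0,0,0) is terminal -1 (O); from (0,1,1,0) depth 9
compare (X): move=-1 vs pass=+1

zugzwang((0,1,1,0), X) = True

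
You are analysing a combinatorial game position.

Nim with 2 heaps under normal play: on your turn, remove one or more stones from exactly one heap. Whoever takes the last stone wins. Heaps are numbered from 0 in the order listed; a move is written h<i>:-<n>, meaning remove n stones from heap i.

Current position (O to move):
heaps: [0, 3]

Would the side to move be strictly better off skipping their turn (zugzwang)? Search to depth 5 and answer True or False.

zugzwang((0,3), O) = False

[(0,3)] O move#1: h1:-1:-1/(0,2), h1:-2:-1/(0,1), h1:-3:+1/(0,0)*
[(0,0)] end (terminal -1, X#2); searched (0,3) to 5
pass branch (X moves first from the same position):
  | [(0,3)] X move#1: h1:-1:-1/(0,2), h1:-2:-1/(0,1), h1:-3:+1/(0,0)*
  | [(0,0)] end (terminal -1, O#2); searched (0,3) to 5
O moving scores +1; O passing scores -1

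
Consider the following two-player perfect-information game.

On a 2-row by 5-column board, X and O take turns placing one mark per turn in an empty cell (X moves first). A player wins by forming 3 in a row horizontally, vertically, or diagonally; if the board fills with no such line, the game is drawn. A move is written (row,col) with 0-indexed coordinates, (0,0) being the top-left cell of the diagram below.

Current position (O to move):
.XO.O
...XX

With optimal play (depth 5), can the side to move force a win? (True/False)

[.XO.O/...XX] O move#1: (0,0):-1/OXO.O/...XX, (0,3):+1/.XOOO/...XX*, (1,0):-1/.XO.O/O..XX, (1,1):-1/.XO.O/.O.XX, (1,2):+0/.XO.O/..OXX
[.XOOO/...XX] end (terminal -1, X#2); searched .XO.O/...XX to 5

O winning at [.XO.O/...XX]: True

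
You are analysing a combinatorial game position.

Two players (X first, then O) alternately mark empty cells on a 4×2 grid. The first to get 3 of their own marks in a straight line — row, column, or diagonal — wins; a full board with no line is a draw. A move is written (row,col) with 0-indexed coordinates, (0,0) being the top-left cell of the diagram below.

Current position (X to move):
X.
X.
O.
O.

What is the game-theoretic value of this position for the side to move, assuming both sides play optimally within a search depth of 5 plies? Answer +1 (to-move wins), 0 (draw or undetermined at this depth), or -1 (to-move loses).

[X./X./O./O.] X move#1: (0,1):+0/XX/X./O./O.*, (1,1):+0/X./XX/O./O., (2,1):+0/X./X./OX/O., (3,1):+0/X./X./O./OX
[XX/X./O./O.] O move#2: (1,1):+0/XX/XO/O./O.*, (2,1):+0/XX/X./OO/O., (3,1):+0/XX/X./O./OO
[XX/XO/O./O.] X move#3: (2,1):+0/XX/XO/OX/O.*, (3,1):+0/XX/XO/O./OX
[XX/XO/OX/O.] O move#4: (3,1):+0/XX/XO/OX/OO*
[XX/XO/OX/OO] end (terminal +0, X#5); searched X./X./O./O. to 5

value(X./X./O./O., X) = 0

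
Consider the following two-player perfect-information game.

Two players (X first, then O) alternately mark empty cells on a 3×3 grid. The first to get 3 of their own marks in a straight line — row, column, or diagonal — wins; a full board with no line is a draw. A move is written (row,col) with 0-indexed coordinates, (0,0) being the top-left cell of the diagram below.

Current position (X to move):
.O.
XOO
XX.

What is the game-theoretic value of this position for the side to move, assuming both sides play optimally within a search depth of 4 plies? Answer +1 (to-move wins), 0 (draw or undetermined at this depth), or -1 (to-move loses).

value(.O./XOO/XX., X) = +1

ply 1, X at .O./XOO/XX. | (0,0)=+1→XO./XOO/XX.*; (0,2)=+1→.OX/XOO/XX.; (2,2)=+1→.O./XOO/XXX
ply 2: XO./XOO/XX. is terminal -1 (O); from .O./XOO/XX. depth 4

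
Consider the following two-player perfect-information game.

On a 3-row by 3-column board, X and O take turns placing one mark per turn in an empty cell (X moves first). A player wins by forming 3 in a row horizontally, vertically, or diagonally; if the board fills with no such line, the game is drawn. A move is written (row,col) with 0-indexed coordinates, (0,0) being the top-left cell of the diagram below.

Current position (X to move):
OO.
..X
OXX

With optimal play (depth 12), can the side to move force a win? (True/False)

[OO./..X/OXX] X move#1: (0,2):+1/OOX/..X/OXX*, (1,0):-1/OO./X.X/OXX, (1,1):-1/OO./.XX/OXX
[OOX/..X/OXX] end (terminal -1, O#2); searched OO./..X/OXX to 12

X winning at [OO./..X/OXX]: True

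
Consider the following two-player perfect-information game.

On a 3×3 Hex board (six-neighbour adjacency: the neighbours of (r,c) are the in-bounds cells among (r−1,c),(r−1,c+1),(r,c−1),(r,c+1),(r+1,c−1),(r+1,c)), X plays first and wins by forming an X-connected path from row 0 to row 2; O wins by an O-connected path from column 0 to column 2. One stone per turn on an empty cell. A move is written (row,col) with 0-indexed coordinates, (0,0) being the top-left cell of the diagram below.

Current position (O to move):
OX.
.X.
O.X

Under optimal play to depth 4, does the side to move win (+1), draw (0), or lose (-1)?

value(OX./.X./O.X, O) = -1

p1 O@[OX./.X./O.X]: (0,2)[OXO/.X./O.X]-1* (1,0)[OX./OX./O.X]-1 (1,2)[OX./.XO/O.X]-1 (2,1)[OX./.X./OOX]-1
p2 X@[OXO/.X./O.X]: (1,0)[OXO/XX./O.X]+1* (1,2)[OXO/.XX/O.X]+1 (2,1)[OXO/.X./OXX]+1
p3 O@[OXO/XX./O.X]: (1,2)[OXO/XXO/O.X]-1* (2,1)[OXO/XX./OOX]-1
p4 X@[OXO/XXO/O.X]: (2,1)[OXO/XXO/OXX]+1*
p5 O@[OXO/XXO/OXX] terminal -1; root [OX./.X./O.X] d4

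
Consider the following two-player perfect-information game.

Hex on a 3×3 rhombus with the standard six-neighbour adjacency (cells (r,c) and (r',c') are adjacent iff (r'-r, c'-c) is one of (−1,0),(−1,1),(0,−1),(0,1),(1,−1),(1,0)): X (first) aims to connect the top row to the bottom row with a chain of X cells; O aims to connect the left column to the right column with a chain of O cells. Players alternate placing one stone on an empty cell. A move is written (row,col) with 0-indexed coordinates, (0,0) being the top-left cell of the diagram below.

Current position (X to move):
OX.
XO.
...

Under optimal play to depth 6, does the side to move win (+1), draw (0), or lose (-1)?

p1 X@[OX./XO./...]: (0,2)[OXX/XO./...]+1* (1,2)[OX./XOX/...]+1 (2,0)[OX./XO./X..]+1 (2,1)[OX./XO./.X.]-1 (2,2)[OX./XO./..X]-1
p2 O@[OXX/XO./...]: (1,2)[OXX/XOO/...]-1* (2,0)[OXX/XO./O..]-1 (2,1)[OXX/XO./.O.]-1 (2,2)[OXX/XO./..O]-1
p3 X@[OXX/XOO/...]: (2,0)[OXX/XOO/X..]+1* (2,1)[OXX/XOO/.X.]-1 (2,2)[OXX/XOO/..X]-1
p4 O@[OXX/XOO/X..] terminal -1; root [OX./XO./...] d6

value(OX./XO./..., X) = +1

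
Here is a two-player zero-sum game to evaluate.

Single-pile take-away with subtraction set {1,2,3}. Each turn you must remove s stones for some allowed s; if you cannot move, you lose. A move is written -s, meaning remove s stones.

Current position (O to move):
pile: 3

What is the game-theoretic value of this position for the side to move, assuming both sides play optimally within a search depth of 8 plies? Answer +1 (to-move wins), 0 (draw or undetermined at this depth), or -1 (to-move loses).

value(3, O) = +1

ply 1, O at 3 | -1=-1→2; -2=-1→1; -3=+1→0*
ply 2: 0 is terminal -1 (X); from 3 depth 8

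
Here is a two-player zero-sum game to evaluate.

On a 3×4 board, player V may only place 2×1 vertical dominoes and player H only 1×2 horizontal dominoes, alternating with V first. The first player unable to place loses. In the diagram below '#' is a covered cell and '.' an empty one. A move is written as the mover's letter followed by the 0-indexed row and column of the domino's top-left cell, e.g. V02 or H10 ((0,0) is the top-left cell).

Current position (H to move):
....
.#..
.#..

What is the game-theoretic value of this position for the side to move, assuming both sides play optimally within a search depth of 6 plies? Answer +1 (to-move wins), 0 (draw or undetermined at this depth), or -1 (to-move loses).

value(..../.#../.#.., H) = +1

ply 1, H at ..../.#../.#.. | H00=-1→##../.#../.#..; H01=-1→.##./.#../.#..; H02=-1→..##/.#../.#..; H12=+1→..../.###/.#..*; H22=-1→..../.#../.###
ply 2, V at ..../.###/.#.. | V00=-1→#.../####/.#..*; V10=-1→..../####/##..
ply 3, H at #.../####/.#.. | H01=+1→###./####/.#..*; H02=+1→#.##/####/.#..; H22=+1→#.../####/.###
ply 4: ###./####/.#.. is terminal -1 (V); from ..../.#../.#.. depth 6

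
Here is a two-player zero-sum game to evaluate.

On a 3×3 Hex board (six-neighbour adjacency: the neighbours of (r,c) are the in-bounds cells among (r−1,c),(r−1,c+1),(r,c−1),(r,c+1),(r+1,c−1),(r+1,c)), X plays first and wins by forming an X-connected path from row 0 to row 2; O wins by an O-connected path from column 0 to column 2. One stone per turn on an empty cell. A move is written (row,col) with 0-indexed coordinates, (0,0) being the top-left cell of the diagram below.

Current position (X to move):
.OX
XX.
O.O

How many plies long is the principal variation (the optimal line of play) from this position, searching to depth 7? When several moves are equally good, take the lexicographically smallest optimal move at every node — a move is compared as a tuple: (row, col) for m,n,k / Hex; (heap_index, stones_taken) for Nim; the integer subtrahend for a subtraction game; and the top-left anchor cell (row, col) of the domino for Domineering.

PV length from [.OX/XX./O.O]: 1 ply

p1 X@[.OX/XX./O.O]: (0,0)[XOX/XX./O.O]-1 (1,2)[.OX/XXX/O.O]-1 (2,1)[.OX/XX./OXO]+1*
p2 O@[.OX/XX./OXO] terminal -1; root [.OX/XX./O.O] d7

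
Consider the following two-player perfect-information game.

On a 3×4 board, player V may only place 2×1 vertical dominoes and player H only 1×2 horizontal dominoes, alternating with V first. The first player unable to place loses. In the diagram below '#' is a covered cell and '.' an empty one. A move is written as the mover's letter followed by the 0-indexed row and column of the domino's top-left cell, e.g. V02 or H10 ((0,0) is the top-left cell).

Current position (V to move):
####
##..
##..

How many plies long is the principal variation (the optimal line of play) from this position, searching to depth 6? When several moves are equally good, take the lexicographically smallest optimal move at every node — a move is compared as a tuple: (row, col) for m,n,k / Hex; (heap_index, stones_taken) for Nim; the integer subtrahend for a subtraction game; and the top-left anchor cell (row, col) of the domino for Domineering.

ply 1, V at ####/##../##.. | V12=+1→####/###./###.*; V13=+1→####/##.#/##.#
ply 2: ####/###./###. is terminal -1 (H); from ####/##../##.. depth 6

PV length from [####/##../##..]: 1 ply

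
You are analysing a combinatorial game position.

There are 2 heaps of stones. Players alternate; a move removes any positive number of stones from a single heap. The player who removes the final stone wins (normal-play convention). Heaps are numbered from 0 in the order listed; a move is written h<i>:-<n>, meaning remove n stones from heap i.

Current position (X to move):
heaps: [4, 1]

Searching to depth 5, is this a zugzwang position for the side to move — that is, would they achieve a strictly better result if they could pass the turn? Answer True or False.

zugzwang((4,1), X) = False

ply 1, X at (4,1) | h0:-1=-1→(3,1); h0:-2=-1→(2,1); h0:-3=+1→(1,1)*; h0:-4=-1→(0,1); h1:-1=-1→(4,0)
ply 2, O at (1,1) | h0:-1=-1→(0,1)*; h1:-1=-1→(1,0)
ply 3, X at (0,1) | h1:-1=+1→(0,0)*
ply 4: (0,0) is terminal -1 (O); from (4,1) depth 5
if X skipped the turn, O would face:
~ ply 1, O at (4,1) | h0:-1=-1→(3,1); h0:-2=-1→(2,1); h0:-3=+1→(1,1)*; h0:-4=-1→(0,1); h1:-1=-1→(4,0)
~ ply 2, X at (1,1) | h0:-1=-1→(0,1)*; h1:-1=-1→(1,0)
~ ply 3, O at (0,1) | h1:-1=+1→(0,0)*
~ ply 4: (0,0) is terminal -1 (X); from (4,1) depth 5
compare (X): move=+1 vs pass=-1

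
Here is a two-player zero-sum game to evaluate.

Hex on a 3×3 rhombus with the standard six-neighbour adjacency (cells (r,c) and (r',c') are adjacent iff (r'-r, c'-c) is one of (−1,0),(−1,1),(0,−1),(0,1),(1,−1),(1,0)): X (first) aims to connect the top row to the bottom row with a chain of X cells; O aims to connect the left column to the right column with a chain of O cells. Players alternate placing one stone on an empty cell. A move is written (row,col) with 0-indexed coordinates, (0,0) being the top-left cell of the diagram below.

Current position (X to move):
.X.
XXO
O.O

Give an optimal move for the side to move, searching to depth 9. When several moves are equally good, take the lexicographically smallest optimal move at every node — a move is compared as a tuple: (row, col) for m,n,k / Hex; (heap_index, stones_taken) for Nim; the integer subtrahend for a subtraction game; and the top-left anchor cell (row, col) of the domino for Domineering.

X's best at [.X./XXO/O.O]: (2,1)

p1 X@[.X./XXO/O.O]: (0,0)[XX./XXO/O.O]-1 (0,2)[.XX/XXO/O.O]-1 (2,1)[.X./XXO/OXO]+1*
p2 O@[.X./XXO/OXO] terminal -1; root [.X./XXO/O.O] d9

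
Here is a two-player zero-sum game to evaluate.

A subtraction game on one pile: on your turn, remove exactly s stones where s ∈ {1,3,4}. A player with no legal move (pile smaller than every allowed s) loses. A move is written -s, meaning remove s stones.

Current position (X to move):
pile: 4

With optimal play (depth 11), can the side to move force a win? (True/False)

X winning at [4]: True

ply 1, X at 4 | -1=-1→3; -3=-1→1; -4=+1→0*
ply 2: 0 is terminal -1 (O); from 4 depth 11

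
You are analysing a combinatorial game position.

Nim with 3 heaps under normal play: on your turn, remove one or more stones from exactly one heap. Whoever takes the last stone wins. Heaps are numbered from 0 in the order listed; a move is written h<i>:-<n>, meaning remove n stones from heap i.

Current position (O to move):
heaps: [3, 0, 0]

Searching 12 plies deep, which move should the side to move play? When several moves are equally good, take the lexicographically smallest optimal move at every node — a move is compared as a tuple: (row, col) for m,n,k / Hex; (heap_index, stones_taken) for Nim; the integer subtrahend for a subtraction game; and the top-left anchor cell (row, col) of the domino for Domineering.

ply 1, O at (3,0,0) | h0:-1=-1→(2,0,0); h0:-2=-1→(1,0,0); h0:-3=+1→(0,0,0)*
ply 2: (0,0,0) is terminal -1 (X); from (3,0,0) depth 12

O's best at [(3,0,0)]: h0:-3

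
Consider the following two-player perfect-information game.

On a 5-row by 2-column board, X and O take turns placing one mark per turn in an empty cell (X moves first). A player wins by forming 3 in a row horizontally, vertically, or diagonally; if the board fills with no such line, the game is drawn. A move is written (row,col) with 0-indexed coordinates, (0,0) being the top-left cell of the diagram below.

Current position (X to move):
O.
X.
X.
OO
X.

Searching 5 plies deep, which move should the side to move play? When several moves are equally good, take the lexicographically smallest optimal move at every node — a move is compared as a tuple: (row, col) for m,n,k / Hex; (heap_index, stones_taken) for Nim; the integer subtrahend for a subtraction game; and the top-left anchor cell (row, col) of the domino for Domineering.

p1 X@[O./X./X./OO/X.]: (0,1)[OX/X./X./OO/X.]-1 (1,1)[O./XX/X./OO/X.]+0* (2,1)[O./X./XX/OO/X.]+0 (4,1)[O./X./X./OO/XX]+0
p2 O@[O./XX/X./OO/X.]: (0,1)[OO/XX/X./OO/X.]+0* (2,1)[O./XX/XO/OO/X.]+0 (4,1)[O./XX/X./OO/XO]+0
p3 X@[OO/XX/X./OO/X.]: (2,1)[OO/XX/XX/OO/X.]+0* (4,1)[OO/XX/X./OO/XX]+0
p4 O@[OO/XX/XX/OO/X.]: (4,1)[OO/XX/XX/OO/XO]+0*
p5 X@[OO/XX/XX/OO/XO] terminal +0; root [O./X./X./OO/X.] d5

X's best at [O./X./X./OO/X.]: (1,1)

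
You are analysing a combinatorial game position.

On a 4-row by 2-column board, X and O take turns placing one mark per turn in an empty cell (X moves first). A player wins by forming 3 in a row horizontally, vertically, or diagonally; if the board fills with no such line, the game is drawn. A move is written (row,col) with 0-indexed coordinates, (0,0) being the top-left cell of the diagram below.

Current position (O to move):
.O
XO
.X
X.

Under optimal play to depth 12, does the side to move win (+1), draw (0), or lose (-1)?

value(.O/XO/.X/X., O) = 0

[.O/XO/.X/X.] O move#1: (0,0):-1/OO/XO/.X/X., (2,0):+0/.O/XO/OX/X.*, (3,1):-1/.O/XO/.X/XO
[.O/XO/OX/X.] X move#2: (0,0):+0/XO/XO/OX/X.*, (3,1):+0/.O/XO/OX/XX
[XO/XO/OX/X.] O move#3: (3,1):+0/XO/XO/OX/XO*
[XO/XO/OX/XO] end (terminal +0, X#4); searched .O/XO/.X/X. to 12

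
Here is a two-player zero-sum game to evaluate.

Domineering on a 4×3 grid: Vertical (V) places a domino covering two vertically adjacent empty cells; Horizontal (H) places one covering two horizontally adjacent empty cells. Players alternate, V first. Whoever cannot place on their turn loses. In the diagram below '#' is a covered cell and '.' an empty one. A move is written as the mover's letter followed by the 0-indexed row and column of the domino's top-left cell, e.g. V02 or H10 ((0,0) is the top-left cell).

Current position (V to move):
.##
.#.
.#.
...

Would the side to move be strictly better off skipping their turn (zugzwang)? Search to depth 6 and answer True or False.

[.##/.#./.#./...] V move#1: V00:+1/###/##./.#./...*, V10:+1/.##/##./##./..., V12:+1/.##/.##/.##/..., V20:+1/.##/.#./##./#.., V22:+1/.##/.#./.##/..#
[###/##./.#./...] H move#2: H30:-1/###/##./.#./##.*, H31:-1/###/##./.#./.##
[###/##./.#./##.] V move#3: V12:+1/###/###/.##/##.*, V22:+1/###/##./.##/###
[###/###/.##/##.] end (terminal -1, H#4); searched .##/.#./.#./... to 6
pass branch (H moves first from the same position):
  | [.##/.#./.#./...] H move#1: H30:-1/.##/.#./.#./##.*, H31:-1/.##/.#./.#./.##
  | [.##/.#./.#./##.] V move#2: V00:+1/###/##./.#./##.*, V10:+1/.##/##./##./##., V12:+1/.##/.##/.##/##., V22:+1/.##/.#./.##/###
  | [###/##./.#./##.] end (terminal -1, H#3); searched .##/.#./.#./... to 6
V moving scores +1; V passing scores +1

zugzwang(.##/.#./.#./..., V) = False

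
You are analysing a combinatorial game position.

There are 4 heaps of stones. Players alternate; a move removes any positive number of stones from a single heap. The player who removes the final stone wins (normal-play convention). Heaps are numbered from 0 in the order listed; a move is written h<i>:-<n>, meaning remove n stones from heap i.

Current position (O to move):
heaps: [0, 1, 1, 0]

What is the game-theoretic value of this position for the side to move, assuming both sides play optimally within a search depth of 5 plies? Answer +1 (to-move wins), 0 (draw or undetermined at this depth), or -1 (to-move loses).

value((0,1,1,0), O) = -1

p1 O@[(0,1,1,0)]: h1:-1[(0,0,1,0)]-1* h2:-1[(0,1,0,0)]-1
p2 X@[(0,0,1,0)]: h2:-1[(0,0,0,0)]+1*
p3 O@[(0,0,0,0)] terminal -1; root [(0,1,1,0)] d5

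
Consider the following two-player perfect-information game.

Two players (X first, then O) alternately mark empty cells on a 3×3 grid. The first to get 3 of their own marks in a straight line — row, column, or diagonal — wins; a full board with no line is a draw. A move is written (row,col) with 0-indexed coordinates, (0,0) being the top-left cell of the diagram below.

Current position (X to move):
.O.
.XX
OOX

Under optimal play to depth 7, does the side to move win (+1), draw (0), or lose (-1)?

[.O./.XX/OOX] X move#1: (0,0):+1/XO./.XX/OOX*, (0,2):+1/.OX/.XX/OOX, (1,0):+1/.O./XXX/OOX
[XO./.XX/OOX] end (terminal -1, O#2); searched .O./.XX/OOX to 7

value(.O./.XX/OOX, X) = +1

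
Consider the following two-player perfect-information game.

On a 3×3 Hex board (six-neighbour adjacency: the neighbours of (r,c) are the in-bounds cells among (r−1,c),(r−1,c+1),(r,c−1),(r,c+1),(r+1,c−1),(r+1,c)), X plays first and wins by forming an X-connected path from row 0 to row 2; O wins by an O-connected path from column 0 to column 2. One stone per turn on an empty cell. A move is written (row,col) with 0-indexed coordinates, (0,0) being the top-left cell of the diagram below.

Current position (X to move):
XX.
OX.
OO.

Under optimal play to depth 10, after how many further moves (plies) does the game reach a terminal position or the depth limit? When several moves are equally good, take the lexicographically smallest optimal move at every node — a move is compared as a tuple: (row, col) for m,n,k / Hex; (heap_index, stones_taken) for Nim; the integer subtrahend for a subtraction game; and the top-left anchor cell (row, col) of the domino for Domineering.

PV length from [XX./OX./OO.]: 2 plies

[XX./OX./OO.] X move#1: (0,2):-1/XXX/OX./OO.*, (1,2):-1/XX./OXX/OO., (2,2):-1/XX./OX./OOX
[XXX/OX./OO.] O move#2: (1,2):+1/XXX/OXO/OO.*, (2,2):+1/XXX/OX./OOO
[XXX/OXO/OO.] end (terminal -1, X#3); searched XX./OX./OO. to 10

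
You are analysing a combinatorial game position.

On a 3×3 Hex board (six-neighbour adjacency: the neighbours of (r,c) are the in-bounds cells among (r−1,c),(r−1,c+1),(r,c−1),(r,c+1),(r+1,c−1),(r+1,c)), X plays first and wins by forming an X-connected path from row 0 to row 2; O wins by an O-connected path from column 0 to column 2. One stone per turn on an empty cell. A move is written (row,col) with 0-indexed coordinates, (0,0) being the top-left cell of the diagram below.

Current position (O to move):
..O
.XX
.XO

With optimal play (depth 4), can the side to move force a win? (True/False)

[..O/.XX/.XO] O move#1: (0,0):-1/O.O/.XX/.XO, (0,1):+1/.OO/.XX/.XO*, (1,0):-1/..O/OXX/.XO, (2,0):-1/..O/.XX/OXO
[.OO/.XX/.XO] X move#2: (0,0):-1/XOO/.XX/.XO*, (1,0):-1/.OO/XXX/.XO, (2,0):-1/.OO/.XX/XXO
[XOO/.XX/.XO] O move#3: (1,0):+1/XOO/OXX/.XO*, (2,0):-1/XOO/.XX/OXO
[XOO/OXX/.XO] end (terminal -1, X#4); searched ..O/.XX/.XO to 4

O winning at [..O/.XX/.XO]: True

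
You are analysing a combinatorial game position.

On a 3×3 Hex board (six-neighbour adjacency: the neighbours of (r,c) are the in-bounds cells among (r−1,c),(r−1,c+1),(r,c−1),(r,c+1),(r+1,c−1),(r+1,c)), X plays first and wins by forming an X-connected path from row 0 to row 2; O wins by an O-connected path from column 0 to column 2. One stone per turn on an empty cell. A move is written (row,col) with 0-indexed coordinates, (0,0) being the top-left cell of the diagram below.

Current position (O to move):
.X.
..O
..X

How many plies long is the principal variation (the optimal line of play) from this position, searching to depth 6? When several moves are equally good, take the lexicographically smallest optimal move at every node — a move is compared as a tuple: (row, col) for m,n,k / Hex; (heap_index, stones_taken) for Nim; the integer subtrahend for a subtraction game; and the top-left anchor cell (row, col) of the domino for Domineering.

PV length from [.X./..O/..X]: 5 plies

[.X./..O/..X] O move#1: (0,0):-1/OX./..O/..X, (0,2):-1/.XO/..O/..X, (1,0):-1/.X./O.O/..X, (1,1):+1/.X./.OO/..X*, (2,0):+1/.X./..O/O.X, (2,1):-1/.X./..O/.OX
[.X./.OO/..X] X move#2: (0,0):-1/XX./.OO/..X*, (0,2):-1/.XX/.OO/..X, (1,0):-1/.X./XOO/..X, (2,0):-1/.X./.OO/X.X, (2,1):-1/.X./.OO/.XX
[XX./.OO/..X] O move#3: (0,2):+1/XXO/.OO/..X*, (1,0):+1/XX./OOO/..X, (2,0):+1/XX./.OO/O.X, (2,1):+1/XX./.OO/.OX
[XXO/.OO/..X] X move#4: (1,0):-1/XXO/XOO/..X*, (2,0):-1/XXO/.OO/X.X, (2,1):-1/XXO/.OO/.XX
[XXO/XOO/..X] O move#5: (2,0):+1/XXO/XOO/O.X*, (2,1):-1/XXO/XOO/.OX
[XXO/XOO/O.X] end (terminal -1, X#6); searched .X./..O/..X to 6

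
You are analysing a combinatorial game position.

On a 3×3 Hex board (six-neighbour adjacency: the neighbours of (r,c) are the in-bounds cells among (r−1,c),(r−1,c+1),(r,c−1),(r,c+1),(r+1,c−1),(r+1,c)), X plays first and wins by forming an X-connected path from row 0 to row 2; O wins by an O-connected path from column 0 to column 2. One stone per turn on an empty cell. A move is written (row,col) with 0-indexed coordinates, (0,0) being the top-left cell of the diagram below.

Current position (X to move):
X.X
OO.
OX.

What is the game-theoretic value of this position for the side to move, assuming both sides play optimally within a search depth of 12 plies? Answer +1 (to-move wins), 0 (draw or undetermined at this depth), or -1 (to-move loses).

ply 1, X at X.X/OO./OX. | (0,1)=-1→XXX/OO./OX.; (1,2)=+1→X.X/OOX/OX.*; (2,2)=-1→X.X/OO./OXX
ply 2: X.X/OOX/OX. is terminal -1 (O); from X.X/OO./OX. depth 12

value(X.X/OO./OX., X) = +1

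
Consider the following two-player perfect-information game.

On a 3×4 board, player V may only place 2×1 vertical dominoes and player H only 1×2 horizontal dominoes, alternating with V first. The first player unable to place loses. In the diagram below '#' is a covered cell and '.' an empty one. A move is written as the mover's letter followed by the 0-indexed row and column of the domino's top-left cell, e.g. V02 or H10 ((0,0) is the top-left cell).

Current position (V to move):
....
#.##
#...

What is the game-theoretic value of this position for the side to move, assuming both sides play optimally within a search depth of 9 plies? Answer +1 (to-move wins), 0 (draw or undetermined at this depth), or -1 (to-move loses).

[..../#.##/#...] V move#1: V01:-1/.#../####/#...*, V11:-1/..../####/##..
[.#../####/#...] H move#2: H02:+1/.###/####/#...*, H21:+1/.#../####/###., H22:+1/.#../####/#.##
[.###/####/#...] end (terminal -1, V#3); searched ..../#.##/#... to 9

value(..../#.##/#..., V) = -1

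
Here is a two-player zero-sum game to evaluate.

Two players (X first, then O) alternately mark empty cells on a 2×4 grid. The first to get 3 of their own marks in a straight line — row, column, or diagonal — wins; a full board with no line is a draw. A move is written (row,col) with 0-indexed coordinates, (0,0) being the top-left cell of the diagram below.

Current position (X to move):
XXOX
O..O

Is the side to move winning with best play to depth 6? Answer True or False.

p1 X@[XXOX/O..O]: (1,1)[XXOX/OX.O]+0* (1,2)[XXOX/O.XO]+0
p2 O@[XXOX/OX.O]: (1,2)[XXOX/OXOO]+0*
p3 X@[XXOX/OXOO] terminal +0; root [XXOX/O..O] d6

X winning at [XXOX/O..O]: False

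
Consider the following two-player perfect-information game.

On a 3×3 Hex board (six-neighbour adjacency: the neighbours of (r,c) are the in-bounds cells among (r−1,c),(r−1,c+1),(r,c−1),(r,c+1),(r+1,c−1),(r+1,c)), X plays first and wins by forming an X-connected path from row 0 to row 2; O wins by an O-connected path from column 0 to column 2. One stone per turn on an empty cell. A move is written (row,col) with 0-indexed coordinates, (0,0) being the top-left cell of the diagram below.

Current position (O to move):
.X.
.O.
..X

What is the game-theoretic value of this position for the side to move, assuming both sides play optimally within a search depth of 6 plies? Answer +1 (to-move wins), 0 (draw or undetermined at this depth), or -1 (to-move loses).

ply 1, O at .X./.O./..X | (0,0)=+1→OX./.O./..X*; (0,2)=+1→.XO/.O./..X; (1,0)=+1→.X./OO./..X; (1,2)=+1→.X./.OO/..X; (2,0)=+1→.X./.O./O.X; (2,1)=+1→.X./.O./.OX
ply 2, X at OX./.O./..X | (0,2)=-1→OXX/.O./..X*; (1,0)=-1→OX./XO./..X; (1,2)=-1→OX./.OX/..X; (2,0)=-1→OX./.O./X.X; (2,1)=-1→OX./.O./.XX
ply 3, O at OXX/.O./..X | (1,0)=-1→OXX/OO./..X; (1,2)=+1→OXX/.OO/..X*; (2,0)=-1→OXX/.O./O.X; (2,1)=-1→OXX/.O./.OX
ply 4, X at OXX/.OO/..X | (1,0)=-1→OXX/XOO/..X*; (2,0)=-1→OXX/.OO/X.X; (2,1)=-1→OXX/.OO/.XX
ply 5, O at OXX/XOO/..X | (2,0)=+1→OXX/XOO/O.X*; (2,1)=-1→OXX/XOO/.OX
ply 6: OXX/XOO/O.X is terminal -1 (X); from .X./.O./..X depth 6

value(.X./.O./..X, O) = +1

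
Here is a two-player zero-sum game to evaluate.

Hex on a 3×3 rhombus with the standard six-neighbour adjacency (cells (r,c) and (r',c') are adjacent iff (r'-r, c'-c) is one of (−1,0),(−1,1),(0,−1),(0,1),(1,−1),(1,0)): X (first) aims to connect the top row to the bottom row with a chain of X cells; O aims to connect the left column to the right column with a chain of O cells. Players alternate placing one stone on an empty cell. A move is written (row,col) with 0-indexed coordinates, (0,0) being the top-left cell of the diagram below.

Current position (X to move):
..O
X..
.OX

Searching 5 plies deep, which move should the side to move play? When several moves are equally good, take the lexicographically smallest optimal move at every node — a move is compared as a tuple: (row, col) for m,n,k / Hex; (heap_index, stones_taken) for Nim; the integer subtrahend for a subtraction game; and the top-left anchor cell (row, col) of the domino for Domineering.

X's best at [..O/X../.OX]: (1,1)

[..O/X../.OX] X move#1: (0,0):-1/X.O/X../.OX, (0,1):-1/.XO/X../.OX, (1,1):+1/..O/XX./.OX*, (1,2):+1/..O/X.X/.OX, (2,0):+1/..O/X../XOX
[..O/XX./.OX] O move#2: (0,0):-1/O.O/XX./.OX*, (0,1):-1/.OO/XX./.OX, (1,2):-1/..O/XXO/.OX, (2,0):-1/..O/XX./OOX
[O.O/XX./.OX] X move#3: (0,1):+1/OXO/XX./.OX*, (1,2):-1/O.O/XXX/.OX, (2,0):-1/O.O/XX./XOX
[OXO/XX./.OX] O move#4: (1,2):-1/OXO/XXO/.OX*, (2,0):-1/OXO/XX./OOX
[OXO/XXO/.OX] X move#5: (2,0):+1/OXO/XXO/XOX*
[OXO/XXO/XOX] end (terminal -1, O#6); searched ..O/X../.OX to 5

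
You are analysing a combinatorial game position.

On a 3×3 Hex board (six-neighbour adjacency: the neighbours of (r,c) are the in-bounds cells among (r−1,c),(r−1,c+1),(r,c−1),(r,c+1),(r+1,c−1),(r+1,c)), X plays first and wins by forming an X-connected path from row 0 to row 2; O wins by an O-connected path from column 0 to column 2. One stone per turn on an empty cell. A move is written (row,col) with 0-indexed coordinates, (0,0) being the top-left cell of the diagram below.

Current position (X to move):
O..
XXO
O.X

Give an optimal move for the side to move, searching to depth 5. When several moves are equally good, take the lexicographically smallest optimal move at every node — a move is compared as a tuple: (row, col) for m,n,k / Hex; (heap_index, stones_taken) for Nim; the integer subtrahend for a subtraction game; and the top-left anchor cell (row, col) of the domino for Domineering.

X's best at [O../XXO/O.X]: (2,1)

ply 1, X at O../XXO/O.X | (0,1)=-1→OX./XXO/O.X; (0,2)=-1→O.X/XXO/O.X; (2,1)=+1→O../XXO/OXX*
ply 2, O at O../XXO/OXX | (0,1)=-1→OO./XXO/OXX*; (0,2)=-1→O.O/XXO/OXX
ply 3, X at OO./XXO/OXX | (0,2)=+1→OOX/XXO/OXX*
ply 4: OOX/XXO/OXX is terminal -1 (O); from O../XXO/O.X depth 5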